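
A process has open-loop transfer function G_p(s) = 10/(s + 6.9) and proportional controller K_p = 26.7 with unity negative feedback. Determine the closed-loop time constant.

τ = 0.00365 s

Closed-loop transfer function: T(s) = K_p·G_p(s)/(1 + K_p·G_p(s)) = 267/(s + 6.9 + 267) = 267/(s + 273.9).
Time constant τ = 1/273.9 = 0.00365 s.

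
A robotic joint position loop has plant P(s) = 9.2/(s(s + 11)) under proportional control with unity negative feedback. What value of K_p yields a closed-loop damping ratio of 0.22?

K_p = 67.9

Closed-loop characteristic equation: s² + 11s + K_p·9.2 = 0.
So ω_n = √(9.2K_p) and 2ζω_n = 11, giving ζ = 11/(2√(9.2K_p)).
Setting ζ = 0.22: √(9.2K_p) = 11/(2·0.22) = 25, so K_p = 625/9.2 = 67.9.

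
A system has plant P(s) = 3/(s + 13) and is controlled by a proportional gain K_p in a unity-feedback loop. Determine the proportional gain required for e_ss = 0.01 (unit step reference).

For a type-0 loop with proportional control, e_ss = 1/(1 + K_p·P(0)).
P(0) = 0.2308. Require 1/(1 + K_p·0.2308) = 0.01, so 1 + 0.2308·K_p = 100.
K_p = (100 − 1)/0.2308 = 429.

K_p = 429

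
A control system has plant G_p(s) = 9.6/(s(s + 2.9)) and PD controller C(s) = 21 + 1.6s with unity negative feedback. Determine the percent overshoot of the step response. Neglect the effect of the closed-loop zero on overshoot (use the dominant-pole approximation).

7.15%

Forward path: (21 + 1.6s)·9.6/(s(s+2.9)). The closed-loop characteristic equation is s² + (2.9 + 9.6·1.6)s + 9.6·21 = 0.
That is s² + 18.26s + 201.6 = 0, so ω_n = 14.2 rad/s and ζ = 18.26/(2·14.2) = 0.643.
%OS = 100·exp(−πζ/√(1−ζ²)) = 7.15%.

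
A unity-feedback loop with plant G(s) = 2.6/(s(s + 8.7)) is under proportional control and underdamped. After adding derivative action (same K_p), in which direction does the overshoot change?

decrease

The derivative term adds K·K_d to the s-coefficient of the characteristic equation, raising 2ζω_n while ω_n is unchanged; ζ increases, so overshoot decreases.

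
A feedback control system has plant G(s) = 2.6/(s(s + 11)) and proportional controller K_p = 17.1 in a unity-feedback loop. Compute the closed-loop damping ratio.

ζ = 0.825

1 + K_p·G(s) = 0 gives s² + 11s + 44.46 = 0.
Matching s² + 2ζω_n s + ω_n²: ω_n = √44.46 = 6.668 rad/s and 2ζω_n = 11, so ζ = 11/(2·6.668) = 0.825.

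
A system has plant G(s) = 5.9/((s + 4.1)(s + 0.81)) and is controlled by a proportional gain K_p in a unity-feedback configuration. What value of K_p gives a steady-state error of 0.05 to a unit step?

K_p = 10.7

For a type-0 loop with proportional control, e_ss = 1/(1 + K_p·G(0)).
G(0) = 1.777. Require 1/(1 + K_p·1.777) = 0.05, so 1 + 1.777·K_p = 20.
K_p = (20 − 1)/1.777 = 10.7.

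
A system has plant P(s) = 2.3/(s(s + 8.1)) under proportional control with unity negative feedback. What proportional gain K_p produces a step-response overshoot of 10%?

From %OS = 100·exp(−πζ/√(1−ζ²)) = 10%, ζ = −ln(0.1)/√(π²+ln²(0.1)) = 0.5912.
Characteristic equation s² + 8.1s + 2.3K_p = 0 gives ζ = 8.1/(2√(2.3K_p)).
Setting ζ = 0.5912: √(2.3K_p) = 8.1/(2·0.5912) = 6.851, so K_p = 46.94/2.3 = 20.4.

K_p = 20.4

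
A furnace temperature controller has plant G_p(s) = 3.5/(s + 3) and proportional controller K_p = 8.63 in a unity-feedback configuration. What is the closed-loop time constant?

Closed-loop transfer function: T(s) = K_p·G_p(s)/(1 + K_p·G_p(s)) = 30.21/(s + 3 + 30.21) = 30.21/(s + 33.2).
Time constant τ = 1/33.2 = 0.0301 s.

τ = 0.0301 s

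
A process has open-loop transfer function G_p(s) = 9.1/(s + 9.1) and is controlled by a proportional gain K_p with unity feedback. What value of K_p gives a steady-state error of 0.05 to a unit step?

For a type-0 loop with proportional control, e_ss = 1/(1 + K_p·G_p(0)).
G_p(0) = 1. Require 1/(1 + K_p·1) = 0.05, so 1 + 1·K_p = 20.
K_p = (20 − 1)/1 = 19.

K_p = 19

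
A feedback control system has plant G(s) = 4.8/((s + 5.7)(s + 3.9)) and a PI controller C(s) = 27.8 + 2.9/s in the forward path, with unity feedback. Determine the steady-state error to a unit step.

0

The open loop C(s)G(s) has a pole at the origin (type 1), so the static position error constant is infinite and e_ss = 1/(1+∞) = 0.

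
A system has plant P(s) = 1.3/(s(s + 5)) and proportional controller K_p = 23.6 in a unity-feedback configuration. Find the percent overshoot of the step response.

From 1 + K_pP(s) = 0: s² + 5s + 30.68 = 0 ⇒ ω_n = 5.539, ζ = 0.4513.
%OS = 100·exp(−πζ/√(1−ζ²)) = 100·exp(−π·0.4513/√0.7963) = 20.4%.

20.4%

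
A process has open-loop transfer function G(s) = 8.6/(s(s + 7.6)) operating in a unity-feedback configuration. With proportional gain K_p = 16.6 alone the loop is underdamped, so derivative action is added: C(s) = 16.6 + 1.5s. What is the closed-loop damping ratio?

Forward path: (16.6 + 1.5s)·8.6/(s(s+7.6)). The closed-loop characteristic equation is s² + (7.6 + 8.6·1.5)s + 8.6·16.6 = 0.
That is s² + 20.5s + 142.8 = 0, so ω_n = 11.95 rad/s and ζ = 20.5/(2·11.95) = 0.8579.

ζ = 0.858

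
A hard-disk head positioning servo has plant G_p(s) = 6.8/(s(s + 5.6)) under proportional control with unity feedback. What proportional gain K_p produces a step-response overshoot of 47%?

From %OS = 100·exp(−πζ/√(1−ζ²)) = 47%, ζ = −ln(0.47)/√(π²+ln²(0.47)) = 0.2337.
Characteristic equation s² + 5.6s + 6.8K_p = 0 gives ζ = 5.6/(2√(6.8K_p)).
Setting ζ = 0.2337: √(6.8K_p) = 5.6/(2·0.2337) = 11.98, so K_p = 143.6/6.8 = 21.1.

K_p = 21.1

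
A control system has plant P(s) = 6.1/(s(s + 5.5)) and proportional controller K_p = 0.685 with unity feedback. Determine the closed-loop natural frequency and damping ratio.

ω_n = 2.04 rad/s, ζ = 1.35

The closed-loop denominator is s(s+5.5) + 0.685·6.1 = s² + 5.5s + 4.178.
Matching s² + 2ζω_n s + ω_n²: ω_n = √4.178 = 2.044 rad/s and 2ζω_n = 5.5, so ζ = 5.5/(2·2.044) = 1.35.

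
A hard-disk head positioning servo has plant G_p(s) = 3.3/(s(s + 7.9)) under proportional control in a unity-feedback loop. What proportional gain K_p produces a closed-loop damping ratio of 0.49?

Closed-loop characteristic equation: s² + 7.9s + K_p·3.3 = 0.
So ω_n = √(3.3K_p) and 2ζω_n = 7.9, giving ζ = 7.9/(2√(3.3K_p)).
Setting ζ = 0.49: √(3.3K_p) = 7.9/(2·0.49) = 8.061, so K_p = 64.98/3.3 = 19.7.

K_p = 19.7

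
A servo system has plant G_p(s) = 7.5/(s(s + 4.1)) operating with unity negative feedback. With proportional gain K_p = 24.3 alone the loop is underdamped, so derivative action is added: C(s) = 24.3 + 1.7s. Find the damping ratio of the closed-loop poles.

ζ = 0.624

Forward path: (24.3 + 1.7s)·7.5/(s(s+4.1)). The closed-loop characteristic equation is s² + (4.1 + 7.5·1.7)s + 7.5·24.3 = 0.
That is s² + 16.85s + 182.2 = 0, so ω_n = 13.5 rad/s and ζ = 16.85/(2·13.5) = 0.6241.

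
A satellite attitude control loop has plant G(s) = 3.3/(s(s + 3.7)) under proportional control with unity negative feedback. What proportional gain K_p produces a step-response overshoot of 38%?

From %OS = 100·exp(−πζ/√(1−ζ²)) = 38%, ζ = −ln(0.38)/√(π²+ln²(0.38)) = 0.2943.
Characteristic equation s² + 3.7s + 3.3K_p = 0 gives ζ = 3.7/(2√(3.3K_p)).
Setting ζ = 0.2943: √(3.3K_p) = 3.7/(2·0.2943) = 6.285, so K_p = 39.5/3.3 = 12.

K_p = 12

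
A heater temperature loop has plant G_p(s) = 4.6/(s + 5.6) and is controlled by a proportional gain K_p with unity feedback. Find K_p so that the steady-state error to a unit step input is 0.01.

K_p = 121

For a type-0 loop with proportional control, e_ss = 1/(1 + K_p·G_p(0)).
G_p(0) = 0.8214. Require 1/(1 + K_p·0.8214) = 0.01, so 1 + 0.8214·K_p = 100.
K_p = (100 − 1)/0.8214 = 121.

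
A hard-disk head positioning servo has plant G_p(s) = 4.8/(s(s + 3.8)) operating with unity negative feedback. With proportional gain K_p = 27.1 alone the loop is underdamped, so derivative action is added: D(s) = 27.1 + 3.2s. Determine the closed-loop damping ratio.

Forward path: (27.1 + 3.2s)·4.8/(s(s+3.8)). The closed-loop characteristic equation is s² + (3.8 + 4.8·3.2)s + 4.8·27.1 = 0.
That is s² + 19.16s + 130.1 = 0, so ω_n = 11.41 rad/s and ζ = 19.16/(2·11.41) = 0.84.

ζ = 0.84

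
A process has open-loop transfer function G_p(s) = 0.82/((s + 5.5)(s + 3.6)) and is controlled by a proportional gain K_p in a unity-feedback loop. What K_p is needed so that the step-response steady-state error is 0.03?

For a type-0 loop with proportional control, e_ss = 1/(1 + K_p·G_p(0)).
G_p(0) = 0.04141. Require 1/(1 + K_p·0.04141) = 0.03, so 1 + 0.04141·K_p = 33.33.
K_p = (33.33 − 1)/0.04141 = 781.

K_p = 781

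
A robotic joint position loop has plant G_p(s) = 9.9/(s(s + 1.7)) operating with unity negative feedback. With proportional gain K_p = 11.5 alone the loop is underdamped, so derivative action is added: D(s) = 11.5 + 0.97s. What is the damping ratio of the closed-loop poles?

ζ = 0.53

Forward path: (11.5 + 0.97s)·9.9/(s(s+1.7)). The closed-loop characteristic equation is s² + (1.7 + 9.9·0.97)s + 9.9·11.5 = 0.
That is s² + 11.3s + 113.9 = 0, so ω_n = 10.67 rad/s and ζ = 11.3/(2·10.67) = 0.5297.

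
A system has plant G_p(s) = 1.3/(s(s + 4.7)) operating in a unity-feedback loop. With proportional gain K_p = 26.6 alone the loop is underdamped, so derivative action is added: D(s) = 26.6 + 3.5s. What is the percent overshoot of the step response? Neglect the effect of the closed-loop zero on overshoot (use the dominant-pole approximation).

Forward path: (26.6 + 3.5s)·1.3/(s(s+4.7)). The closed-loop characteristic equation is s² + (4.7 + 1.3·3.5)s + 1.3·26.6 = 0.
That is s² + 9.25s + 34.58 = 0, so ω_n = 5.88 rad/s and ζ = 9.25/(2·5.88) = 0.7865.
%OS = 100·exp(−πζ/√(1−ζ²)) = 1.83%.

1.83%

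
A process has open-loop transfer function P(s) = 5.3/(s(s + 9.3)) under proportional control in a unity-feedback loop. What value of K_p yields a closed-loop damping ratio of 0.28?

K_p = 52

Closed-loop characteristic equation: s² + 9.3s + K_p·5.3 = 0.
So ω_n = √(5.3K_p) and 2ζω_n = 9.3, giving ζ = 9.3/(2√(5.3K_p)).
Setting ζ = 0.28: √(5.3K_p) = 9.3/(2·0.28) = 16.61, so K_p = 275.8/5.3 = 52.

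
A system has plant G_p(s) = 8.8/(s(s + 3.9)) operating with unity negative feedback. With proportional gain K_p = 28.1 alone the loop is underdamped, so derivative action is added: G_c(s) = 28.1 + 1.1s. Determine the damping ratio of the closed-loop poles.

Forward path: (28.1 + 1.1s)·8.8/(s(s+3.9)). The closed-loop characteristic equation is s² + (3.9 + 8.8·1.1)s + 8.8·28.1 = 0.
That is s² + 13.58s + 247.3 = 0, so ω_n = 15.73 rad/s and ζ = 13.58/(2·15.73) = 0.4318.

ζ = 0.432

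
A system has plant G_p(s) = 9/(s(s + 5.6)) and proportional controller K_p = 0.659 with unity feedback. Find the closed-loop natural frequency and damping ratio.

ω_n = 2.44 rad/s, ζ = 1.15

The closed-loop denominator is s(s+5.6) + 0.659·9 = s² + 5.6s + 5.931.
So ω_n² = 5.931 ⇒ ω_n = 2.435 rad/s, and ζ = 5.6/(2ω_n) = 1.15.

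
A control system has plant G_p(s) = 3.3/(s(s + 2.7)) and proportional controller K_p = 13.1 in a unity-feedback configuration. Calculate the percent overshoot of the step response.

51.7%

Closed-loop characteristic equation: s² + 2.7s + 43.23 = 0, so ω_n = 6.575 rad/s and ζ = 2.7/(2·6.575) = 0.2053.
%OS = 100·exp(−πζ/√(1−ζ²)) = 100·exp(−π·0.2053/√0.9578) = 51.7%.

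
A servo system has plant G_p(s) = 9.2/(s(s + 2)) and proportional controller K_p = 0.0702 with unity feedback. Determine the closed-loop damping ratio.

ζ = 1.24

1 + K_p·G_p(s) = 0 gives s² + 2s + 0.6458 = 0.
Matching s² + 2ζω_n s + ω_n²: ω_n = √0.6458 = 0.8036 rad/s and 2ζω_n = 2, so ζ = 2/(2·0.8036) = 1.24.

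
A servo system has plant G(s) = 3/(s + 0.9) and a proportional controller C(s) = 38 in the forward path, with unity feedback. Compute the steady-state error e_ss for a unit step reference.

0.00783

The loop is type 0. Static position error constant K_pos = C(0)·G(0) = 38·3.333 = 126.7.
Steady-state error to a unit step: e_ss = 1/(1+K_pos) = 1/127.7 = 0.00783.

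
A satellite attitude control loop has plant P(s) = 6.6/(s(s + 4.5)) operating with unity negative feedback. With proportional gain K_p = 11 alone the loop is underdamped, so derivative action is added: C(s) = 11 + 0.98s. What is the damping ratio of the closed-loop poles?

Forward path: (11 + 0.98s)·6.6/(s(s+4.5)). The closed-loop characteristic equation is s² + (4.5 + 6.6·0.98)s + 6.6·11 = 0.
That is s² + 10.97s + 72.6 = 0, so ω_n = 8.521 rad/s and ζ = 10.97/(2·8.521) = 0.6436.

ζ = 0.644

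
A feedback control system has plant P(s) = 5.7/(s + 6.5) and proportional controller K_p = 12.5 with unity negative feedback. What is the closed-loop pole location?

s = -77.75

Closed-loop transfer function: T(s) = K_p·P(s)/(1 + K_p·P(s)) = 71.25/(s + 6.5 + 71.25) = 71.25/(s + 77.75).
The closed-loop pole is at s = −77.75.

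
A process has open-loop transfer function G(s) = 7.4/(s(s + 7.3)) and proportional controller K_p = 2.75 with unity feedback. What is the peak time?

Closed-loop characteristic equation: s² + 7.3s + 20.35 = 0, so ω_n = 4.511 rad/s and ζ = 7.3/(2·4.511) = 0.8091.
Damped frequency ω_d = ω_n√(1−ζ²) = 2.651 rad/s, so peak time T_p = π/ω_d = 1.19 s.

T_p = 1.19 s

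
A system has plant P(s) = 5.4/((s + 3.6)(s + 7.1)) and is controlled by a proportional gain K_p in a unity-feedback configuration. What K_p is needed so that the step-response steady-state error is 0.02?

K_p = 232

For a type-0 loop with proportional control, e_ss = 1/(1 + K_p·P(0)).
P(0) = 0.2113. Require 1/(1 + K_p·0.2113) = 0.02, so 1 + 0.2113·K_p = 50.
K_p = (50 − 1)/0.2113 = 232.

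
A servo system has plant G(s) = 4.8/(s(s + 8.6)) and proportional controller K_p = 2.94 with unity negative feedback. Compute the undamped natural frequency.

1 + K_p·G(s) = 0 gives s² + 8.6s + 14.11 = 0.
So ω_n² = 14.11 ⇒ ω_n = 3.757 rad/s, and ζ = 8.6/(2ω_n) = 1.14.

ω_n = 3.76 rad/s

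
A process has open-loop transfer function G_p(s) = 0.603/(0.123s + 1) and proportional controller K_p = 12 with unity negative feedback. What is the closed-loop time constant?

τ = 0.0149 s

Closed loop: T(s) = K_p·G_p/(1+K_p·G_p) = 7.236/(0.123s + 1 + 7.236), with pole at s = −(1 + 7.236)/0.123 = −66.96.
Closed-loop time constant τ = 1/66.96 = 0.0149 s.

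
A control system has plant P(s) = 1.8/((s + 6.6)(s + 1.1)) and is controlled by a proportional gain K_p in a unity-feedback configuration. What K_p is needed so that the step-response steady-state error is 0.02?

K_p = 198

For a type-0 loop with proportional control, e_ss = 1/(1 + K_p·P(0)).
P(0) = 0.2479. Require 1/(1 + K_p·0.2479) = 0.02, so 1 + 0.2479·K_p = 50.
K_p = (50 − 1)/0.2479 = 198.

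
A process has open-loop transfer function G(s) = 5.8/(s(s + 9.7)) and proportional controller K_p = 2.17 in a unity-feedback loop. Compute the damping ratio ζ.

ζ = 1.37

1 + K_p·G(s) = 0 gives s² + 9.7s + 12.59 = 0.
So ω_n² = 12.59 ⇒ ω_n = 3.548 rad/s, and ζ = 9.7/(2ω_n) = 1.37.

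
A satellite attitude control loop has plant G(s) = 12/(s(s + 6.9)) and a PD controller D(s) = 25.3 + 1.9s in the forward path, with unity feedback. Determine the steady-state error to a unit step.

The open loop D(s)G(s) has a pole at the origin (type 1), so the static position error constant is infinite and e_ss = 1/(1+∞) = 0.

0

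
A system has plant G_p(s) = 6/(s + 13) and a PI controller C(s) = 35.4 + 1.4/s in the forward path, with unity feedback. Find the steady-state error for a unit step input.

0

The open loop C(s)G_p(s) has a pole at the origin (type 1), so the static position error constant is infinite and e_ss = 1/(1+∞) = 0.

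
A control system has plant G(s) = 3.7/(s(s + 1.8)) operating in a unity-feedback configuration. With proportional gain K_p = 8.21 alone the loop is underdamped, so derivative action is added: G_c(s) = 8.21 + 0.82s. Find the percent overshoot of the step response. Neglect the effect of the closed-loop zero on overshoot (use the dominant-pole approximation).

Forward path: (8.21 + 0.82s)·3.7/(s(s+1.8)). The closed-loop characteristic equation is s² + (1.8 + 3.7·0.82)s + 3.7·8.21 = 0.
That is s² + 4.834s + 30.38 = 0, so ω_n = 5.512 rad/s and ζ = 4.834/(2·5.512) = 0.4385.
%OS = 100·exp(−πζ/√(1−ζ²)) = 21.6%.

21.6%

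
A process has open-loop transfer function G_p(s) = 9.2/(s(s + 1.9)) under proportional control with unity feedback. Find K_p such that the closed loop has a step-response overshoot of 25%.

From %OS = 100·exp(−πζ/√(1−ζ²)) = 25%, ζ = −ln(0.25)/√(π²+ln²(0.25)) = 0.4037.
Characteristic equation s² + 1.9s + 9.2K_p = 0 gives ζ = 1.9/(2√(9.2K_p)).
Setting ζ = 0.4037: √(9.2K_p) = 1.9/(2·0.4037) = 2.353, so K_p = 5.537/9.2 = 0.602.

K_p = 0.602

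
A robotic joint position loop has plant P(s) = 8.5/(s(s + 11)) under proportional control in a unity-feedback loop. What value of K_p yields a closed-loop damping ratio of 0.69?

Closed-loop characteristic equation: s² + 11s + K_p·8.5 = 0.
So ω_n = √(8.5K_p) and 2ζω_n = 11, giving ζ = 11/(2√(8.5K_p)).
Setting ζ = 0.69: √(8.5K_p) = 11/(2·0.69) = 7.971, so K_p = 63.54/8.5 = 7.47.

K_p = 7.47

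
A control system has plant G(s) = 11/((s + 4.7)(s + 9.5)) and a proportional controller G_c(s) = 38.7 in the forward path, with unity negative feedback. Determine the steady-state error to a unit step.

0.0949

The loop is type 0. Static position error constant K_pos = G_c(0)·G(0) = 38.7·0.2464 = 9.534.
Steady-state error to a unit step: e_ss = 1/(1+K_pos) = 1/10.53 = 0.0949.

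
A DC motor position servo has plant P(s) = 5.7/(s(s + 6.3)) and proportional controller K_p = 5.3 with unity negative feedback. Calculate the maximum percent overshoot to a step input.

Closed-loop characteristic equation: s² + 6.3s + 30.21 = 0, so ω_n = 5.496 rad/s and ζ = 6.3/(2·5.496) = 0.5731.
%OS = 100·exp(−πζ/√(1−ζ²)) = 100·exp(−π·0.5731/√0.6715) = 11.1%.

11.1%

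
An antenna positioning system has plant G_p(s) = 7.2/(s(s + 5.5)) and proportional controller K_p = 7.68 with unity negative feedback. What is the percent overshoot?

From 1 + K_pG_p(s) = 0: s² + 5.5s + 55.3 = 0 ⇒ ω_n = 7.436, ζ = 0.3698.
%OS = 100·exp(−πζ/√(1−ζ²)) = 100·exp(−π·0.3698/√0.8632) = 28.6%.

28.6%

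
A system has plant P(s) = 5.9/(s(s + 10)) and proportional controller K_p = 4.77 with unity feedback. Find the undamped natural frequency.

1 + K_p·P(s) = 0 gives s² + 10s + 28.14 = 0.
Matching s² + 2ζω_n s + ω_n²: ω_n = √28.14 = 5.305 rad/s and 2ζω_n = 10, so ζ = 10/(2·5.305) = 0.943.

ω_n = 5.3 rad/s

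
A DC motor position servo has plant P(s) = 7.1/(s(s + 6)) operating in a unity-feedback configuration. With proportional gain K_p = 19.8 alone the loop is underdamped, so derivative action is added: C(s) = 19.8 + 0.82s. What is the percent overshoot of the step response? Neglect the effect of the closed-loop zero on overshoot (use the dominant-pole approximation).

16.4%

Forward path: (19.8 + 0.82s)·7.1/(s(s+6)). The closed-loop characteristic equation is s² + (6 + 7.1·0.82)s + 7.1·19.8 = 0.
That is s² + 11.82s + 140.6 = 0, so ω_n = 11.86 rad/s and ζ = 11.82/(2·11.86) = 0.4985.
%OS = 100·exp(−πζ/√(1−ζ²)) = 16.4%.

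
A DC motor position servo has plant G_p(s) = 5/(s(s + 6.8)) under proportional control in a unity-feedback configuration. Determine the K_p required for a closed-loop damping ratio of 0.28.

Closed-loop characteristic equation: s² + 6.8s + K_p·5 = 0.
So ω_n = √(5K_p) and 2ζω_n = 6.8, giving ζ = 6.8/(2√(5K_p)).
Setting ζ = 0.28: √(5K_p) = 6.8/(2·0.28) = 12.14, so K_p = 147.4/5 = 29.5.

K_p = 29.5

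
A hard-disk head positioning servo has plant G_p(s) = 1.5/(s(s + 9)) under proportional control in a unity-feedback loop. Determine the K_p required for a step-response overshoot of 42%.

K_p = 191

From %OS = 100·exp(−πζ/√(1−ζ²)) = 42%, ζ = −ln(0.42)/√(π²+ln²(0.42)) = 0.2662.
Characteristic equation s² + 9s + 1.5K_p = 0 gives ζ = 9/(2√(1.5K_p)).
Setting ζ = 0.2662: √(1.5K_p) = 9/(2·0.2662) = 16.91, so K_p = 285.8/1.5 = 191.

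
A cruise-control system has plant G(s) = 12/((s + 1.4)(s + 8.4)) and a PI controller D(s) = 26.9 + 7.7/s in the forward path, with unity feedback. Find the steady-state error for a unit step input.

The open loop D(s)G(s) has a pole at the origin (type 1), so the static position error constant is infinite and e_ss = 1/(1+∞) = 0.

0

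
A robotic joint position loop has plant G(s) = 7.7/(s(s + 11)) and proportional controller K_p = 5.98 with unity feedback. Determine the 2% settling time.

The closed-loop denominator s² + 11s + 46.05 gives ω_n = √46.05 = 6.786 and ζ = 11/(2ω_n) = 0.8105.
2% settling time T_s ≈ 4/(ζω_n) = 4/5.5 = 0.727 s.

T_s ≈ 0.727 s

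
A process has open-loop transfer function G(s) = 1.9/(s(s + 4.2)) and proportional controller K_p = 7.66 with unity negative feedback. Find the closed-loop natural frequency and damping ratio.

1 + K_p·G(s) = 0 gives s² + 4.2s + 14.55 = 0.
So ω_n² = 14.55 ⇒ ω_n = 3.815 rad/s, and ζ = 4.2/(2ω_n) = 0.55.

ω_n = 3.81 rad/s, ζ = 0.55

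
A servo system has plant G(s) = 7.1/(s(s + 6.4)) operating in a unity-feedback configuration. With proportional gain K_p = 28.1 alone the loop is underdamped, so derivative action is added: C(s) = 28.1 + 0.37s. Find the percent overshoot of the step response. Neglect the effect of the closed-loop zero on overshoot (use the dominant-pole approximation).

Forward path: (28.1 + 0.37s)·7.1/(s(s+6.4)). The closed-loop characteristic equation is s² + (6.4 + 7.1·0.37)s + 7.1·28.1 = 0.
That is s² + 9.027s + 199.5 = 0, so ω_n = 14.12 rad/s and ζ = 9.027/(2·14.12) = 0.3195.
%OS = 100·exp(−πζ/√(1−ζ²)) = 34.7%.

34.7%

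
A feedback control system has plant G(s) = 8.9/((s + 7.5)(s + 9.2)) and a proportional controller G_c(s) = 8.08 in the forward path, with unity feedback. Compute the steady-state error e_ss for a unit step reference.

0.49

The loop is type 0. Static position error constant K_pos = G_c(0)·G(0) = 8.08·0.129 = 1.042.
Steady-state error to a unit step: e_ss = 1/(1+K_pos) = 1/2.042 = 0.49.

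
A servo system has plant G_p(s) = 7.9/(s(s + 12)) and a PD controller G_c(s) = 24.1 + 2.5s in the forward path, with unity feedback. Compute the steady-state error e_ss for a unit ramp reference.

0.063

The loop has one pole at the origin (type 1). Velocity error constant K_v = lim_{s→0} s·G_c(s)G_p(s) = 24.1·7.9/12 = 15.87.
Steady-state error to a unit ramp: e_ss = 1/K_v = 0.063.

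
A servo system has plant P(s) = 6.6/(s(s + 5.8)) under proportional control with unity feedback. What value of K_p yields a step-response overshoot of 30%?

From %OS = 100·exp(−πζ/√(1−ζ²)) = 30%, ζ = −ln(0.3)/√(π²+ln²(0.3)) = 0.3579.
Characteristic equation s² + 5.8s + 6.6K_p = 0 gives ζ = 5.8/(2√(6.6K_p)).
Setting ζ = 0.3579: √(6.6K_p) = 5.8/(2·0.3579) = 8.104, so K_p = 65.67/6.6 = 9.95.

K_p = 9.95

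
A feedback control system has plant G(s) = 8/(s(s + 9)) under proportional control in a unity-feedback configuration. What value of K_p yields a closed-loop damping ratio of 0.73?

K_p = 4.75

Closed-loop characteristic equation: s² + 9s + K_p·8 = 0.
So ω_n = √(8K_p) and 2ζω_n = 9, giving ζ = 9/(2√(8K_p)).
Setting ζ = 0.73: √(8K_p) = 9/(2·0.73) = 6.164, so K_p = 38/8 = 4.75.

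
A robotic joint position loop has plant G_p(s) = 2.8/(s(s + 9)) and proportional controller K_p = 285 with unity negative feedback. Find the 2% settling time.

From 1 + K_pG_p(s) = 0: s² + 9s + 798 = 0 ⇒ ω_n = 28.25, ζ = 0.1593.
2% settling time T_s ≈ 4/(ζω_n) = 4/4.5 = 0.889 s.

T_s ≈ 0.889 s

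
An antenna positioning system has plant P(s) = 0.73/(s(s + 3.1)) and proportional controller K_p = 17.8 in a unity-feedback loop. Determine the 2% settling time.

From 1 + K_pP(s) = 0: s² + 3.1s + 12.99 = 0 ⇒ ω_n = 3.605, ζ = 0.43.
2% settling time T_s ≈ 4/(ζω_n) = 4/1.55 = 2.58 s.

T_s ≈ 2.58 s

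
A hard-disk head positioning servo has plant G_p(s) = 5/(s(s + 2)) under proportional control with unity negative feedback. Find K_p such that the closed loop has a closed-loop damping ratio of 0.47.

Closed-loop characteristic equation: s² + 2s + K_p·5 = 0.
So ω_n = √(5K_p) and 2ζω_n = 2, giving ζ = 2/(2√(5K_p)).
Setting ζ = 0.47: √(5K_p) = 2/(2·0.47) = 2.128, so K_p = 4.527/5 = 0.905.

K_p = 0.905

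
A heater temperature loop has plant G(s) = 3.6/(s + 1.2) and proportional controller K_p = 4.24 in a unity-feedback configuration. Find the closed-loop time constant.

τ = 0.0607 s

Closed-loop transfer function: T(s) = K_p·G(s)/(1 + K_p·G(s)) = 15.26/(s + 1.2 + 15.26) = 15.26/(s + 16.46).
Time constant τ = 1/16.46 = 0.0607 s.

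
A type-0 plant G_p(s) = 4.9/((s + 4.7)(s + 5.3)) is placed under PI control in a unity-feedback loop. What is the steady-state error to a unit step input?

The PI controller's integrator makes the forward path type 1, so e_ss to a step is zero.

0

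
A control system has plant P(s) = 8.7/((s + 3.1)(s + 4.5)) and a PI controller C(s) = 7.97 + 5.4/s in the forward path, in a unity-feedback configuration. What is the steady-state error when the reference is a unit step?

The open loop C(s)P(s) has a pole at the origin (type 1), so the static position error constant is infinite and e_ss = 1/(1+∞) = 0.

0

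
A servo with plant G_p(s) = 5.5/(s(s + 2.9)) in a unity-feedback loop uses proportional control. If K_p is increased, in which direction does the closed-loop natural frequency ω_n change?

ω_n = √(5.5·K_p), which grows with K_p.

increase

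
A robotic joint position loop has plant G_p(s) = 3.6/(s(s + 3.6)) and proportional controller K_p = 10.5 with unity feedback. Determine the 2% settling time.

T_s ≈ 2.22 s

The closed-loop denominator s² + 3.6s + 37.8 gives ω_n = √37.8 = 6.148 and ζ = 3.6/(2ω_n) = 0.2928.
2% settling time T_s ≈ 4/(ζω_n) = 4/1.8 = 2.22 s.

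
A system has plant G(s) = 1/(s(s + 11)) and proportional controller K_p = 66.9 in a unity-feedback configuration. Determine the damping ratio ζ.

With unity feedback the closed-loop characteristic equation is s² + 11s + 66.9·1 = s² + 11s + 66.9 = 0.
So ω_n² = 66.9 ⇒ ω_n = 8.179 rad/s, and ζ = 11/(2ω_n) = 0.672.

ζ = 0.672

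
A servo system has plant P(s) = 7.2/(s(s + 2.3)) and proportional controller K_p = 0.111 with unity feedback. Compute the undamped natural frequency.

1 + K_p·P(s) = 0 gives s² + 2.3s + 0.7992 = 0.
Matching s² + 2ζω_n s + ω_n²: ω_n = √0.7992 = 0.894 rad/s and 2ζω_n = 2.3, so ζ = 2.3/(2·0.894) = 1.29.

ω_n = 0.894 rad/s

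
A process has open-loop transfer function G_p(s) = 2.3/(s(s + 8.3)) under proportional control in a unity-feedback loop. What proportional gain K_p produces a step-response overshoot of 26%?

From %OS = 100·exp(−πζ/√(1−ζ²)) = 26%, ζ = −ln(0.26)/√(π²+ln²(0.26)) = 0.3941.
Characteristic equation s² + 8.3s + 2.3K_p = 0 gives ζ = 8.3/(2√(2.3K_p)).
Setting ζ = 0.3941: √(2.3K_p) = 8.3/(2·0.3941) = 10.53, so K_p = 110.9/2.3 = 48.2.

K_p = 48.2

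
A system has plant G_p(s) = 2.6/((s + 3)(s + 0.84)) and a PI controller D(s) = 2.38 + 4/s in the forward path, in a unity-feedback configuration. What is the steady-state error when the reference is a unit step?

The open loop D(s)G_p(s) has a pole at the origin (type 1), so the static position error constant is infinite and e_ss = 1/(1+∞) = 0.

0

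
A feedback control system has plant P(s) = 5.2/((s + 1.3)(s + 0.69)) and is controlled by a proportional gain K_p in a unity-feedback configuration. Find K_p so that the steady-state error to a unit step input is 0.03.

The loop is type 0, so e_ss(step) = 1/(1 + K_pos) with K_pos = K_p·P(0).
P(0) = 5.797. Require 1/(1 + K_p·5.797) = 0.03, so 1 + 5.797·K_p = 33.33.
K_p = (33.33 − 1)/5.797 = 5.58.

K_p = 5.58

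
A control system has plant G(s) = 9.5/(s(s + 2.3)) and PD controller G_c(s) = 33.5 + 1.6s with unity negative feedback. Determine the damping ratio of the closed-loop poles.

ζ = 0.49

Forward path: (33.5 + 1.6s)·9.5/(s(s+2.3)). The closed-loop characteristic equation is s² + (2.3 + 9.5·1.6)s + 9.5·33.5 = 0.
That is s² + 17.5s + 318.2 = 0, so ω_n = 17.84 rad/s and ζ = 17.5/(2·17.84) = 0.4905.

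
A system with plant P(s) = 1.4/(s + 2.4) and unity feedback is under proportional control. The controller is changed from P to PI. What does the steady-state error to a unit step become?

0

The integrator makes K_pos = lim_{s→0} C(s)G(s) infinite, so e_ss = 1/(1+K_pos) = 0.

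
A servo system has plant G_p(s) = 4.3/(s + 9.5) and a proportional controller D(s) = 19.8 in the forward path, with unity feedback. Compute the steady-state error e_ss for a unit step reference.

The loop is type 0. Static position error constant K_pos = D(0)·G_p(0) = 19.8·0.4526 = 8.962.
Steady-state error to a unit step: e_ss = 1/(1+K_pos) = 1/9.962 = 0.1.

0.1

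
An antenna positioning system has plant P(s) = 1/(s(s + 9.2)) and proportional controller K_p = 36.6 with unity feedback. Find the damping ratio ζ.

The closed-loop denominator is s(s+9.2) + 36.6·1 = s² + 9.2s + 36.6.
Matching s² + 2ζω_n s + ω_n²: ω_n = √36.6 = 6.05 rad/s and 2ζω_n = 9.2, so ζ = 9.2/(2·6.05) = 0.76.

ζ = 0.76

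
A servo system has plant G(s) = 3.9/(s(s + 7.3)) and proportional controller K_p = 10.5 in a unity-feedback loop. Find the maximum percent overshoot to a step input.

Closed-loop characteristic equation: s² + 7.3s + 40.95 = 0, so ω_n = 6.399 rad/s and ζ = 7.3/(2·6.399) = 0.5704.
%OS = 100·exp(−πζ/√(1−ζ²)) = 100·exp(−π·0.5704/√0.6747) = 11.3%.

11.3%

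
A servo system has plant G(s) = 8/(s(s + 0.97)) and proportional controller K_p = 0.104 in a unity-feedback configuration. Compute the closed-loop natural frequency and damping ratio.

With unity feedback the closed-loop characteristic equation is s² + 0.97s + 0.104·8 = s² + 0.97s + 0.832 = 0.
So ω_n² = 0.832 ⇒ ω_n = 0.9121 rad/s, and ζ = 0.97/(2ω_n) = 0.532.

ω_n = 0.912 rad/s, ζ = 0.532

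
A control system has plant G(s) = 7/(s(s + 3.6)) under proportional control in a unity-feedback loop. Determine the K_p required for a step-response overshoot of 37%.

From %OS = 100·exp(−πζ/√(1−ζ²)) = 37%, ζ = −ln(0.37)/√(π²+ln²(0.37)) = 0.3017.
Characteristic equation s² + 3.6s + 7K_p = 0 gives ζ = 3.6/(2√(7K_p)).
Setting ζ = 0.3017: √(7K_p) = 3.6/(2·0.3017) = 5.966, so K_p = 35.59/7 = 5.08.

K_p = 5.08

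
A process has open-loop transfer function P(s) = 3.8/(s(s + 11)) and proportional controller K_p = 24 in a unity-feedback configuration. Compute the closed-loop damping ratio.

With unity feedback the closed-loop characteristic equation is s² + 11s + 24·3.8 = s² + 11s + 91.2 = 0.
Matching s² + 2ζω_n s + ω_n²: ω_n = √91.2 = 9.55 rad/s and 2ζω_n = 11, so ζ = 11/(2·9.55) = 0.576.

ζ = 0.576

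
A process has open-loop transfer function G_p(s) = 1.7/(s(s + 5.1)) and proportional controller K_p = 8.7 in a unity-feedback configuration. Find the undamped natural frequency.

ω_n = 3.85 rad/s

With unity feedback the closed-loop characteristic equation is s² + 5.1s + 8.7·1.7 = s² + 5.1s + 14.79 = 0.
Matching s² + 2ζω_n s + ω_n²: ω_n = √14.79 = 3.846 rad/s and 2ζω_n = 5.1, so ζ = 5.1/(2·3.846) = 0.663.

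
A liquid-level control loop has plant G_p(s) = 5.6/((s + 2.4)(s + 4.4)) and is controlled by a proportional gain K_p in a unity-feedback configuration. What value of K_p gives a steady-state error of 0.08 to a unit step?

K_p = 21.7

Steady-state error for a unit step on this type-0 loop is 1/(1 + K_p·G_p(0)).
G_p(0) = 0.5303. Require 1/(1 + K_p·0.5303) = 0.08, so 1 + 0.5303·K_p = 12.5.
K_p = (12.5 − 1)/0.5303 = 21.7.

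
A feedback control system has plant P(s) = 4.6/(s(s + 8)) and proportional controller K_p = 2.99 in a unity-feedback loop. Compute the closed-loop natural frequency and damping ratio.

1 + K_p·P(s) = 0 gives s² + 8s + 13.75 = 0.
Matching s² + 2ζω_n s + ω_n²: ω_n = √13.75 = 3.709 rad/s and 2ζω_n = 8, so ζ = 8/(2·3.709) = 1.08.

ω_n = 3.71 rad/s, ζ = 1.08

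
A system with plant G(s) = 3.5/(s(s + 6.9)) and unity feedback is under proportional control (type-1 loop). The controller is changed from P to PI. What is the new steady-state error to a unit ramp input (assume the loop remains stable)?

The integrator raises the loop to type 2, so K_v → ∞ and e_ss to a ramp is zero.

0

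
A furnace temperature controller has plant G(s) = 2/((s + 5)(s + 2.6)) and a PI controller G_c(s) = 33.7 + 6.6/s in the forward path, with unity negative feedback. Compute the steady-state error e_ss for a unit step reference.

The open loop G_c(s)G(s) has a pole at the origin (type 1), so the static position error constant is infinite and e_ss = 1/(1+∞) = 0.

0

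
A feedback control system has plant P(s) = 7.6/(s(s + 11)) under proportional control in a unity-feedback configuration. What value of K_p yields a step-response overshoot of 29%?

From %OS = 100·exp(−πζ/√(1−ζ²)) = 29%, ζ = −ln(0.29)/√(π²+ln²(0.29)) = 0.3666.
Characteristic equation s² + 11s + 7.6K_p = 0 gives ζ = 11/(2√(7.6K_p)).
Setting ζ = 0.3666: √(7.6K_p) = 11/(2·0.3666) = 15, so K_p = 225.1/7.6 = 29.6.

K_p = 29.6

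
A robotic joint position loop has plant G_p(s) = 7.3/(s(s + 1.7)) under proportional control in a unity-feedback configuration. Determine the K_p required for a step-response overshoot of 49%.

From %OS = 100·exp(−πζ/√(1−ζ²)) = 49%, ζ = −ln(0.49)/√(π²+ln²(0.49)) = 0.2214.
Characteristic equation s² + 1.7s + 7.3K_p = 0 gives ζ = 1.7/(2√(7.3K_p)).
Setting ζ = 0.2214: √(7.3K_p) = 1.7/(2·0.2214) = 3.839, so K_p = 14.74/7.3 = 2.02.

K_p = 2.02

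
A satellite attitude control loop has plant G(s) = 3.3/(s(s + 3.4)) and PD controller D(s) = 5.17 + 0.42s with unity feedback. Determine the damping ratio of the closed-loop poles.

ζ = 0.579

Forward path: (5.17 + 0.42s)·3.3/(s(s+3.4)). The closed-loop characteristic equation is s² + (3.4 + 3.3·0.42)s + 3.3·5.17 = 0.
That is s² + 4.786s + 17.06 = 0, so ω_n = 4.13 rad/s and ζ = 4.786/(2·4.13) = 0.5793.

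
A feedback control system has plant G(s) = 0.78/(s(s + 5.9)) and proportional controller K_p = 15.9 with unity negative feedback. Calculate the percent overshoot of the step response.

0.808%

The closed-loop denominator s² + 5.9s + 12.4 gives ω_n = √12.4 = 3.522 and ζ = 5.9/(2ω_n) = 0.8377.
%OS = 100·exp(−πζ/√(1−ζ²)) = 100·exp(−π·0.8377/√0.2983) = 0.808%.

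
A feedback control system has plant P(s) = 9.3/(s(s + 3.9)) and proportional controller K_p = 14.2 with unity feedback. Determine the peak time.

From 1 + K_pP(s) = 0: s² + 3.9s + 132.1 = 0 ⇒ ω_n = 11.49, ζ = 0.1697.
Damped frequency ω_d = ω_n√(1−ζ²) = 11.33 rad/s, so peak time T_p = π/ω_d = 0.277 s.

T_p = 0.277 s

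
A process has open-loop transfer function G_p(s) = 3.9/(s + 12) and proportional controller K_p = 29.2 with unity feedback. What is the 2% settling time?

Closed-loop transfer function: T(s) = K_p·G_p(s)/(1 + K_p·G_p(s)) = 113.9/(s + 12 + 113.9) = 113.9/(s + 125.9).
Time constant τ = 1/125.9 = 0.007944 s, so the 2% settling time is about 4τ = 0.0318 s.

T_s ≈ 0.0318 s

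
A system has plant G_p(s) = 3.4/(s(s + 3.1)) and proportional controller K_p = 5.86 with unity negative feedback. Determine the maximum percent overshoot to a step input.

Closed-loop characteristic equation: s² + 3.1s + 19.92 = 0, so ω_n = 4.464 rad/s and ζ = 3.1/(2·4.464) = 0.3473.
%OS = 100·exp(−πζ/√(1−ζ²)) = 100·exp(−π·0.3473/√0.8794) = 31.2%.

31.2%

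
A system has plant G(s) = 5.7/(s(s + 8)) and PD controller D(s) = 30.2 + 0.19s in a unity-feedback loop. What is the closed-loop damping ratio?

Forward path: (30.2 + 0.19s)·5.7/(s(s+8)). The closed-loop characteristic equation is s² + (8 + 5.7·0.19)s + 5.7·30.2 = 0.
That is s² + 9.083s + 172.1 = 0, so ω_n = 13.12 rad/s and ζ = 9.083/(2·13.12) = 0.3461.

ζ = 0.346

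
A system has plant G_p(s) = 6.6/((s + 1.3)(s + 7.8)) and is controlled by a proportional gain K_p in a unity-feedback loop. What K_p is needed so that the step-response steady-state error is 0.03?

K_p = 49.7

For a type-0 loop with proportional control, e_ss = 1/(1 + K_p·G_p(0)).
G_p(0) = 0.6509. Require 1/(1 + K_p·0.6509) = 0.03, so 1 + 0.6509·K_p = 33.33.
K_p = (33.33 − 1)/0.6509 = 49.7.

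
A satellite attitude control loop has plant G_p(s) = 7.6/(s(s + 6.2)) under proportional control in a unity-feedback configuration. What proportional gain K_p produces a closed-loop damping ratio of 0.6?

Closed-loop characteristic equation: s² + 6.2s + K_p·7.6 = 0.
So ω_n = √(7.6K_p) and 2ζω_n = 6.2, giving ζ = 6.2/(2√(7.6K_p)).
Setting ζ = 0.6: √(7.6K_p) = 6.2/(2·0.6) = 5.167, so K_p = 26.69/7.6 = 3.51.

K_p = 3.51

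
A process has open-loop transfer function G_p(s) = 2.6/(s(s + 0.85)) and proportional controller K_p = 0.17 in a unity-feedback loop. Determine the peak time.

Closed-loop characteristic equation: s² + 0.85s + 0.442 = 0, so ω_n = 0.6648 rad/s and ζ = 0.85/(2·0.6648) = 0.6393.
Damped frequency ω_d = ω_n√(1−ζ²) = 0.5112 rad/s, so peak time T_p = π/ω_d = 6.14 s.

T_p = 6.14 s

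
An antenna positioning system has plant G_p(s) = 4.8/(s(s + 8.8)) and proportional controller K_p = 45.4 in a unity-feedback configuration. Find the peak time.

The closed-loop denominator s² + 8.8s + 217.9 gives ω_n = √217.9 = 14.76 and ζ = 8.8/(2ω_n) = 0.2981.
Damped frequency ω_d = ω_n√(1−ζ²) = 14.09 rad/s, so peak time T_p = π/ω_d = 0.223 s.

T_p = 0.223 s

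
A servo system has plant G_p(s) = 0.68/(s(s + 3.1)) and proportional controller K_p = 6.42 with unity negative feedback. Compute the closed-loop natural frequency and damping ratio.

With unity feedback the closed-loop characteristic equation is s² + 3.1s + 6.42·0.68 = s² + 3.1s + 4.366 = 0.
Matching s² + 2ζω_n s + ω_n²: ω_n = √4.366 = 2.089 rad/s and 2ζω_n = 3.1, so ζ = 3.1/(2·2.089) = 0.742.

ω_n = 2.09 rad/s, ζ = 0.742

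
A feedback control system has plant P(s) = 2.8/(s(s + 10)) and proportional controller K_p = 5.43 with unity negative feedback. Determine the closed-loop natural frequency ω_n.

ω_n = 3.9 rad/s

The closed-loop denominator is s(s+10) + 5.43·2.8 = s² + 10s + 15.2.
So ω_n² = 15.2 ⇒ ω_n = 3.899 rad/s, and ζ = 10/(2ω_n) = 1.28.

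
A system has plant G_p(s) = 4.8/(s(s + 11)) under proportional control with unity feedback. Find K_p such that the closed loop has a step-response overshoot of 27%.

From %OS = 100·exp(−πζ/√(1−ζ²)) = 27%, ζ = −ln(0.27)/√(π²+ln²(0.27)) = 0.3847.
Characteristic equation s² + 11s + 4.8K_p = 0 gives ζ = 11/(2√(4.8K_p)).
Setting ζ = 0.3847: √(4.8K_p) = 11/(2·0.3847) = 14.3, so K_p = 204.4/4.8 = 42.6.

K_p = 42.6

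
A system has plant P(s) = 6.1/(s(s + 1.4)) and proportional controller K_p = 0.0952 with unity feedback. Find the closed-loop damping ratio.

The closed-loop denominator is s(s+1.4) + 0.0952·6.1 = s² + 1.4s + 0.5807.
So ω_n² = 0.5807 ⇒ ω_n = 0.762 rad/s, and ζ = 1.4/(2ω_n) = 0.919.

ζ = 0.919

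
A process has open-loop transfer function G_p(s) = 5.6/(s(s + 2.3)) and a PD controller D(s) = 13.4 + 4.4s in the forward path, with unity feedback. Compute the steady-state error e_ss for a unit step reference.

The open loop D(s)G_p(s) has a pole at the origin (type 1), so the static position error constant is infinite and e_ss = 1/(1+∞) = 0.

0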